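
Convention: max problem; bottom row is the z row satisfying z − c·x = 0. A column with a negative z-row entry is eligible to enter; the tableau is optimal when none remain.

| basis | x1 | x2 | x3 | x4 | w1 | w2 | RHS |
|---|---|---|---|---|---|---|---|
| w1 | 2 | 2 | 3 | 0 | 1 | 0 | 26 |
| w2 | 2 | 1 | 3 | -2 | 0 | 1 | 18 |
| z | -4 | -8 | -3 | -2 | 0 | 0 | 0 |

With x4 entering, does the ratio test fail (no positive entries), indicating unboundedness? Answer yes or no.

Every constraint-row entry in column x4 is ≤ 0, so increasing x4 is unbounded.

yes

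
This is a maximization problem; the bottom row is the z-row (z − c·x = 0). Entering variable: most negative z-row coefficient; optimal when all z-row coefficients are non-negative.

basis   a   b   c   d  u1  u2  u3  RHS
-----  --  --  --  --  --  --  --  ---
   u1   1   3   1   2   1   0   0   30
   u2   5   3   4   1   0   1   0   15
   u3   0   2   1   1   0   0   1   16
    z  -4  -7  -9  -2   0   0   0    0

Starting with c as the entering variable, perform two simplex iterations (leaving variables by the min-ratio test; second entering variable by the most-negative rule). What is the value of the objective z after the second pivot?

Ratio test on column c — row 1: 30/1 = 30; row 2: 15/4 = 15/4; row 3: 16/1 = 16. Minimum is 15/4 at row 2 (u2 leaves); pivot element 4.
Pivot on row 2; the z-row RHS becomes 0 − (-9)·(15/4) = 135/4.
Next entering variable (most negative z-row entry -1/4): b.
Ratio test on column b — row 1: (105/4)/(9/4) = 35/3; row 2: (15/4)/(3/4) = 5; row 3: (49/4)/(5/4) = 49/5. Minimum is 5 at row 2 (c leaves); pivot element 3/4.
After the second pivot the z-row RHS is 135/4 − (-1/4)·5 = 35.

35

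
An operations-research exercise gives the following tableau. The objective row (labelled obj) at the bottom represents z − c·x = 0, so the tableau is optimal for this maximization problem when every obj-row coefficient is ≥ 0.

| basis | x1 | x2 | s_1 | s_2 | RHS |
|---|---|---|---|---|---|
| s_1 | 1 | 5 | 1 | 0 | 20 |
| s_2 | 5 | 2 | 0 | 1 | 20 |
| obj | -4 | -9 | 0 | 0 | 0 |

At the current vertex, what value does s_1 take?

s_1 is basic (row 1); its value is the RHS of that row, 20.

20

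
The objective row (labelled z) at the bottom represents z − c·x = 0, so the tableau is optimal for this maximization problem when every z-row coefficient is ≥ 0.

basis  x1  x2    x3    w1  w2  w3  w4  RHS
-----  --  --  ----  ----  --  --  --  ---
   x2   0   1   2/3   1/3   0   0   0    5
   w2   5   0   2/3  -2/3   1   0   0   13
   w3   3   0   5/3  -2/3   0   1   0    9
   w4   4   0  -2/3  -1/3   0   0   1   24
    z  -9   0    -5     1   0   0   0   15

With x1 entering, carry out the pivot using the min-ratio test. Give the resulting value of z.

Ratio test on column x1 — row 1: entry 0 ≤ 0; row 2: 13/5 = 13/5; row 3: 9/3 = 3; row 4: 24/4 = 6. Minimum is 13/5 at row 2 (w2 leaves); pivot element 5.
Pivot on row 2; the z-row RHS becomes 15 − (-9)·(13/5) = 192/5.

192/5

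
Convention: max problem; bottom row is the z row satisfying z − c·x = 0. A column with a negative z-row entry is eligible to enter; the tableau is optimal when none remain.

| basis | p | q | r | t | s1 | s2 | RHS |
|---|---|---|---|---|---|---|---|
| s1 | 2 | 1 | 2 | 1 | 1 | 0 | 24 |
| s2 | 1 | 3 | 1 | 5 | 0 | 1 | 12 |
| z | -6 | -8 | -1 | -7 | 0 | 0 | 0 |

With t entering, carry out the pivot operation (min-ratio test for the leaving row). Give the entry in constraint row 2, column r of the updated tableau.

Ratio test on column t — row 1: 24/1 = 24; row 2: 12/5 = 12/5. Minimum is 12/5 at row 2 (s2 leaves); pivot element 5.
Divide row 2 by 5; eliminate column t from the other rows.
In the new row 2, the r entry is the old entry divided by the pivot: 1/5 = 1/5.

1/5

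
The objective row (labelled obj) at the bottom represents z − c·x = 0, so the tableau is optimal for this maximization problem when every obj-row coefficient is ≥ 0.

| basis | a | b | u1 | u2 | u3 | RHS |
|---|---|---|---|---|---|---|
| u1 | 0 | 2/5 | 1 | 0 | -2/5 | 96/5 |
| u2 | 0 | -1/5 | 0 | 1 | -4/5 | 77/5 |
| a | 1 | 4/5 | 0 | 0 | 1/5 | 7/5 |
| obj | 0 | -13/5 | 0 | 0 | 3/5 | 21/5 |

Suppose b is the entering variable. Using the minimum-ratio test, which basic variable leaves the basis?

Column b entries and ratios — u1: (96/5)/(2/5) = 48; u2: -1/5 ≤ 0, skip; a: (7/5)/(4/5) = 7/4.
Smallest ratio is 7/4 in the row of a, so a leaves.

a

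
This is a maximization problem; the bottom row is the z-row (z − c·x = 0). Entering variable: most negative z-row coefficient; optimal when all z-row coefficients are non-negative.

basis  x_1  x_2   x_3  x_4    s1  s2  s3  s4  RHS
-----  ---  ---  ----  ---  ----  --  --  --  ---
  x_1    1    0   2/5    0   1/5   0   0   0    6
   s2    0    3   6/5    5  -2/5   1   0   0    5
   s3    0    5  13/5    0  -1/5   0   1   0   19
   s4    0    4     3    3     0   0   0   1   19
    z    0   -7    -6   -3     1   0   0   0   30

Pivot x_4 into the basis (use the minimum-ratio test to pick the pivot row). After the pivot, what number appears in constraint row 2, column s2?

1/5

Ratio test on column x_4 — row 1: entry 0 ≤ 0; row 2: 5/5 = 1; row 3: entry 0 ≤ 0; row 4: 19/3 = 19/3. Minimum is 1 at row 2 (s2 leaves); pivot element 5.
Divide row 2 by 5; eliminate column x_4 from the other rows.
In the new row 2, the s2 entry is the old entry divided by the pivot: 1/5 = 1/5.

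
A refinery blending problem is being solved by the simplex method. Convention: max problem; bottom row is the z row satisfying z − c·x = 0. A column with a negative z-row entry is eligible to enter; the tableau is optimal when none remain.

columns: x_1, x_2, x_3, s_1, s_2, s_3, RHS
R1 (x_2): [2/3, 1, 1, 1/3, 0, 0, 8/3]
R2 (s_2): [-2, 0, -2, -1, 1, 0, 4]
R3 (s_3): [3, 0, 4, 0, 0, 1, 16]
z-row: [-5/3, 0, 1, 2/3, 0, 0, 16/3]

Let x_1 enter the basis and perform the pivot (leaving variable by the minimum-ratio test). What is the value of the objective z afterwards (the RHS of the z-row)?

Ratio test on column x_1 — row 1: (8/3)/(2/3) = 4; row 2: entry -2 ≤ 0; row 3: 16/3 = 16/3. Minimum is 4 at row 1 (x_2 leaves); pivot element 2/3.
Pivot on row 1; the z-row RHS becomes 16/3 − (-5/3)·4 = 12.

12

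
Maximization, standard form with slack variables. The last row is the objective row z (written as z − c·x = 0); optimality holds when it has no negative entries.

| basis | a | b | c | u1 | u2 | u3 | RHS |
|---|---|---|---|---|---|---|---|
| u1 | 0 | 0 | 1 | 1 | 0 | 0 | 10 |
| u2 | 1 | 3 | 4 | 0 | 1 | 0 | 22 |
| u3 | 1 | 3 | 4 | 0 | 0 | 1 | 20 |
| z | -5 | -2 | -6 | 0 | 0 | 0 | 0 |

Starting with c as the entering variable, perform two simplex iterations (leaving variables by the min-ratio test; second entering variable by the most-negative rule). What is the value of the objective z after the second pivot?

Ratio test on column c — row 1: 10/1 = 10; row 2: 22/4 = 11/2; row 3: 20/4 = 5. Minimum is 5 at row 3 (u3 leaves); pivot element 4.
Pivot on row 3; the z-row RHS becomes 0 − (-6)·5 = 30.
Next entering variable (most negative z-row entry -7/2): a.
Ratio test on column a — row 1: entry -1/4 ≤ 0; row 2: entry 0 ≤ 0; row 3: 5/(1/4) = 20. Minimum is 20 at row 3 (c leaves); pivot element 1/4.
After the second pivot the z-row RHS is 30 − (-7/2)·20 = 100.

100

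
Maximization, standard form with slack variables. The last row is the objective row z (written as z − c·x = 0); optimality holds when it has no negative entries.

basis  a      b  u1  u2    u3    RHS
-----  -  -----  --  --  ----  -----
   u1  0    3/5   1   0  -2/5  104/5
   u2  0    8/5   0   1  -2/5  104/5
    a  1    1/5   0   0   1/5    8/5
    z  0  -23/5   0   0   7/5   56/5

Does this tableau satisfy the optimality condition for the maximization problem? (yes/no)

no

The z-row has a negative entry -23/5 in column b, so it is not optimal.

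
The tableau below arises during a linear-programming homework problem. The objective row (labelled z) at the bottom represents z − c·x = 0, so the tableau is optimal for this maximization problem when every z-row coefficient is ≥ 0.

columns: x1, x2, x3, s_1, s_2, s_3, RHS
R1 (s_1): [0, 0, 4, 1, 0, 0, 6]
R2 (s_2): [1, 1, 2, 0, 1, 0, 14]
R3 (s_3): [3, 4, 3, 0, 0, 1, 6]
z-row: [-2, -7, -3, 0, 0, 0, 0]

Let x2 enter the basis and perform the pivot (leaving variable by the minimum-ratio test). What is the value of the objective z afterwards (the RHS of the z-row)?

Ratio test on column x2 — row 1: entry 0 ≤ 0; row 2: 14/1 = 14; row 3: 6/4 = 3/2. Minimum is 3/2 at row 3 (s_3 leaves); pivot element 4.
Pivot on row 3; the z-row RHS becomes 0 − (-7)·(3/2) = 21/2.

21/2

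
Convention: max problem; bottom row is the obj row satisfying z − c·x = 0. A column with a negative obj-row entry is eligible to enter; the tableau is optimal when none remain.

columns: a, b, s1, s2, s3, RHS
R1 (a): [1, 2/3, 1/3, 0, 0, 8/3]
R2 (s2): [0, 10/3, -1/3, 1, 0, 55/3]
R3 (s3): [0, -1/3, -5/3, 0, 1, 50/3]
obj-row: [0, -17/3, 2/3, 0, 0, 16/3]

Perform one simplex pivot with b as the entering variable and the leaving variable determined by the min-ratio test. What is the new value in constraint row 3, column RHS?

18

Ratio test on column b — row 1: (8/3)/(2/3) = 4; row 2: (55/3)/(10/3) = 11/2; row 3: entry -1/3 ≤ 0. Minimum is 4 at row 1 (a leaves); pivot element 2/3.
Divide row 1 by 2/3; eliminate column b from the other rows.
Row 3 update in column RHS: 50/3 − (-1/3)·4 = 18.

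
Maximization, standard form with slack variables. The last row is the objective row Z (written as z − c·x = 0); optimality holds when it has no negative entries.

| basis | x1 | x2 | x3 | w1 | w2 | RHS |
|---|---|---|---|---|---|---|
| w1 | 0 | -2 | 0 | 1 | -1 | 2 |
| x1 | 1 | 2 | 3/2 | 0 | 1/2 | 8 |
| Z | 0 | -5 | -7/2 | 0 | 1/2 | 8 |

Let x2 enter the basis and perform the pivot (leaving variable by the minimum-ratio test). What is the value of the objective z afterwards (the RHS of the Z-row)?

28

Ratio test on column x2 — row 1: entry -2 ≤ 0; row 2: 8/2 = 4. Minimum is 4 at row 2 (x1 leaves); pivot element 2.
Pivot on row 2; the Z-row RHS becomes 8 − (-5)·4 = 28.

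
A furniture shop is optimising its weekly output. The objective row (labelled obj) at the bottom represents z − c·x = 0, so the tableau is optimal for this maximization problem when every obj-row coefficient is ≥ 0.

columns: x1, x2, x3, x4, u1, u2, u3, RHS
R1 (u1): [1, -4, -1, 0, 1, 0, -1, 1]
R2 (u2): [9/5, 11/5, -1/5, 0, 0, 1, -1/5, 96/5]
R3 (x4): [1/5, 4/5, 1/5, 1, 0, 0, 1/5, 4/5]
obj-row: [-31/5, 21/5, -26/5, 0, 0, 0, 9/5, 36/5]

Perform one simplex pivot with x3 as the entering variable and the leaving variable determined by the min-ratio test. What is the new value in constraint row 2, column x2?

3

Ratio test on column x3 — row 1: entry -1 ≤ 0; row 2: entry -1/5 ≤ 0; row 3: (4/5)/(1/5) = 4. Minimum is 4 at row 3 (x4 leaves); pivot element 1/5.
Divide row 3 by 1/5; eliminate column x3 from the other rows.
Row 2 update in column x2: 11/5 − (-1/5)·4 = 3.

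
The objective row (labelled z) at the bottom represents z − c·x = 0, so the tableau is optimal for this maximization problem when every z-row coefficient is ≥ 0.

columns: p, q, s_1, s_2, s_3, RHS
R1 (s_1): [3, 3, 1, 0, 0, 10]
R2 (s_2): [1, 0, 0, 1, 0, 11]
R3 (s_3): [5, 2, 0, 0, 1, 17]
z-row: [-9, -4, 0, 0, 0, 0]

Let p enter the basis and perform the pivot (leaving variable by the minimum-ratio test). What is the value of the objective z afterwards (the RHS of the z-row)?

Ratio test on column p — row 1: 10/3 = 10/3; row 2: 11/1 = 11; row 3: 17/5 = 17/5. Minimum is 10/3 at row 1 (s_1 leaves); pivot element 3.
Pivot on row 1; the z-row RHS becomes 0 − (-9)·(10/3) = 30.

30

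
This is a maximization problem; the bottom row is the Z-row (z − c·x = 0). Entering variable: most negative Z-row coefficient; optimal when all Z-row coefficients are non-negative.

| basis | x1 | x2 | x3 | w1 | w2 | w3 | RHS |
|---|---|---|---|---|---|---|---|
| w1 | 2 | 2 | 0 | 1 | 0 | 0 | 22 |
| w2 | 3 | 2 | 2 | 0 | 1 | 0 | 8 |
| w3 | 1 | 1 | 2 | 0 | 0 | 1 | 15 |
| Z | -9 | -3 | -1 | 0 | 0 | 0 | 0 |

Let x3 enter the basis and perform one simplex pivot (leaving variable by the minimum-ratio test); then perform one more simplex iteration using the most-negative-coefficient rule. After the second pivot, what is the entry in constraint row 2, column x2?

2/3

Ratio test on column x3 — row 1: entry 0 ≤ 0; row 2: 8/2 = 4; row 3: 15/2 = 15/2. Minimum is 4 at row 2 (w2 leaves); pivot element 2.
Divide row 2 by 2; eliminate column x3 from the other rows.
Second iteration: most negative Z-row entry is -15/2 in column x1, so x1 enters.
Ratio test on column x1 — row 1: 22/2 = 11; row 2: 4/(3/2) = 8/3; row 3: entry -2 ≤ 0. Minimum is 8/3 at row 2 (x3 leaves); pivot element 3/2.
Divide row 2 by 3/2; eliminate column x1 from the other rows.
After both pivots, the entry at constraint row 2, column x2 is 2/3.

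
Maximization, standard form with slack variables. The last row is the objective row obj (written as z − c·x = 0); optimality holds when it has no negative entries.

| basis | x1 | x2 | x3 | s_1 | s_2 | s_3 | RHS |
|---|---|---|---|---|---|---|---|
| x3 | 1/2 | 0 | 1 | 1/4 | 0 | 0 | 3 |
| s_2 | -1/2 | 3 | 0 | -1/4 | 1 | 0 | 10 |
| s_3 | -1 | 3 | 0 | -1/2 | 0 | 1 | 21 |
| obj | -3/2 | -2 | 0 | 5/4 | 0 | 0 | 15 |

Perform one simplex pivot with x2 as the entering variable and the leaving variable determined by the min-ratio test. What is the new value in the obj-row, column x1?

Ratio test on column x2 — row 1: entry 0 ≤ 0; row 2: 10/3 = 10/3; row 3: 21/3 = 7. Minimum is 10/3 at row 2 (s_2 leaves); pivot element 3.
Divide row 2 by 3; eliminate column x2 from the other rows.
obj-row update in column x1: -3/2 − (-2)·(-1/6) = -11/6.

-11/6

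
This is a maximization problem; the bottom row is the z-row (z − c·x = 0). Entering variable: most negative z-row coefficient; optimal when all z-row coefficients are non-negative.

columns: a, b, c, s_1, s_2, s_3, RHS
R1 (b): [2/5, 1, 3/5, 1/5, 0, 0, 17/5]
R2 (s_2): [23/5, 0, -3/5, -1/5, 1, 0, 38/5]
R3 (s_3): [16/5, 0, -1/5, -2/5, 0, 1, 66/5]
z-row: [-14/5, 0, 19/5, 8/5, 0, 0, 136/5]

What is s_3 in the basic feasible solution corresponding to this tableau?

66/5

s_3 is basic (row 3); its value is the RHS of that row, 66/5.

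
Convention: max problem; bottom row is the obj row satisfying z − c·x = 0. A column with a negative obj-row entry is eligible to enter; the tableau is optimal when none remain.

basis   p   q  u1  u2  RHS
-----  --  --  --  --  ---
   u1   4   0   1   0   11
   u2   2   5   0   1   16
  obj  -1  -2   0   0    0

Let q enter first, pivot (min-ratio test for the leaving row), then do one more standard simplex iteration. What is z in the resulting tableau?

Ratio test on column q — row 1: entry 0 ≤ 0; row 2: 16/5 = 16/5. Minimum is 16/5 at row 2 (u2 leaves); pivot element 5.
Pivot on row 2; the obj-row RHS becomes 0 − (-2)·(16/5) = 32/5.
Next entering variable (most negative obj-row entry -1/5): p.
Ratio test on column p — row 1: 11/4 = 11/4; row 2: (16/5)/(2/5) = 8. Minimum is 11/4 at row 1 (u1 leaves); pivot element 4.
After the second pivot the obj-row RHS is 32/5 − (-1/5)·(11/4) = 139/20.

139/20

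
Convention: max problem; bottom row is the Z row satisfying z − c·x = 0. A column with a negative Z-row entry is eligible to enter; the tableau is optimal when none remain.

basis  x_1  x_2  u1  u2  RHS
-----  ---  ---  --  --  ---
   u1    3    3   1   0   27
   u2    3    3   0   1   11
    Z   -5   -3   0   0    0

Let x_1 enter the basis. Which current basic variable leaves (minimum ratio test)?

Column x_1 entries and ratios — u1: 27/3 = 9; u2: 11/3 = 11/3.
Smallest ratio is 11/3 in the row of u2, so u2 leaves.

u2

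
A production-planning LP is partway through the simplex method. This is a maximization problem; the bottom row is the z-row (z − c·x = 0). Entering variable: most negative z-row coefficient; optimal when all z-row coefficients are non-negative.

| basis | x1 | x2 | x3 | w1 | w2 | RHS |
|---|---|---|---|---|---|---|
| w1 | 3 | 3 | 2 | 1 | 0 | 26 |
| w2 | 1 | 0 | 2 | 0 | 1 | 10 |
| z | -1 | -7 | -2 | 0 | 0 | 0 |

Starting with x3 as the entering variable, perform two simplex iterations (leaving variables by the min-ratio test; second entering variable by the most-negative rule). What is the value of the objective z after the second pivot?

Ratio test on column x3 — row 1: 26/2 = 13; row 2: 10/2 = 5. Minimum is 5 at row 2 (w2 leaves); pivot element 2.
Pivot on row 2; the z-row RHS becomes 0 − (-2)·5 = 10.
Next entering variable (most negative z-row entry -7): x2.
Ratio test on column x2 — row 1: 16/3 = 16/3; row 2: entry 0 ≤ 0. Minimum is 16/3 at row 1 (w1 leaves); pivot element 3.
After the second pivot the z-row RHS is 10 − (-7)·(16/3) = 142/3.

142/3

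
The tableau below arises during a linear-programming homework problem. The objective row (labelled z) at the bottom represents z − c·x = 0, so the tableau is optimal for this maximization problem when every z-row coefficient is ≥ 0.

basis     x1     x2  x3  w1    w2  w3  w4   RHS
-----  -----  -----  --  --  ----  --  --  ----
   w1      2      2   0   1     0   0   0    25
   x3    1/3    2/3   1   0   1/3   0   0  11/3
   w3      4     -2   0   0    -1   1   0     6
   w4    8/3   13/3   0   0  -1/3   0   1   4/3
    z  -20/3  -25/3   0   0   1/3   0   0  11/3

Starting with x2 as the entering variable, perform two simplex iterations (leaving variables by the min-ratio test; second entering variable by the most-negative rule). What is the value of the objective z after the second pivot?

7

Ratio test on column x2 — row 1: 25/2 = 25/2; row 2: (11/3)/(2/3) = 11/2; row 3: entry -2 ≤ 0; row 4: (4/3)/(13/3) = 4/13. Minimum is 4/13 at row 4 (w4 leaves); pivot element 13/3.
Pivot on row 4; the z-row RHS becomes 11/3 − (-25/3)·(4/13) = 81/13.
Next entering variable (most negative z-row entry -20/13): x1.
Ratio test on column x1 — row 1: (317/13)/(10/13) = 317/10; row 2: entry -1/13 ≤ 0; row 3: (86/13)/(68/13) = 43/34; row 4: (4/13)/(8/13) = 1/2. Minimum is 1/2 at row 4 (x2 leaves); pivot element 8/13.
After the second pivot the z-row RHS is 81/13 − (-20/13)·(1/2) = 7.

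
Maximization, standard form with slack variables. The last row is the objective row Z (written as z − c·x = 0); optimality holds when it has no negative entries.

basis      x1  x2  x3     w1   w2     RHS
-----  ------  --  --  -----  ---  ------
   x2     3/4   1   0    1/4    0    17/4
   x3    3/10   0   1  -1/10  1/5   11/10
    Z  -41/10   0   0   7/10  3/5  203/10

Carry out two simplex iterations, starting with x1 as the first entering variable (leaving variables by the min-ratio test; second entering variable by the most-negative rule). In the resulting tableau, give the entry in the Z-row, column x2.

4/3

Ratio test on column x1 — row 1: (17/4)/(3/4) = 17/3; row 2: (11/10)/(3/10) = 11/3. Minimum is 11/3 at row 2 (x3 leaves); pivot element 3/10.
Divide row 2 by 3/10; eliminate column x1 from the other rows.
Second iteration: most negative Z-row entry is -2/3 in column w1, so w1 enters.
Ratio test on column w1 — row 1: (3/2)/(1/2) = 3; row 2: entry -1/3 ≤ 0. Minimum is 3 at row 1 (x2 leaves); pivot element 1/2.
Divide row 1 by 1/2; eliminate column w1 from the other rows.
After both pivots, the entry at the Z-row, column x2 is 4/3.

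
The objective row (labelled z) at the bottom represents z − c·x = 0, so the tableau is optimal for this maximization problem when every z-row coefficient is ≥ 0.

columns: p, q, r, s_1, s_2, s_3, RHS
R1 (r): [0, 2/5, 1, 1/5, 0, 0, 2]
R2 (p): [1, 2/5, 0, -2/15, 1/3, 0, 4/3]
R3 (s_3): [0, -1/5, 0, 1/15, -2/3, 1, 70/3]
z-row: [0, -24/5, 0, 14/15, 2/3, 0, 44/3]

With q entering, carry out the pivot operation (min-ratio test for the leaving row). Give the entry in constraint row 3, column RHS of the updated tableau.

24

Ratio test on column q — row 1: 2/(2/5) = 5; row 2: (4/3)/(2/5) = 10/3; row 3: entry -1/5 ≤ 0. Minimum is 10/3 at row 2 (p leaves); pivot element 2/5.
Divide row 2 by 2/5; eliminate column q from the other rows.
Row 3 update in column RHS: 70/3 − (-1/5)·(10/3) = 24.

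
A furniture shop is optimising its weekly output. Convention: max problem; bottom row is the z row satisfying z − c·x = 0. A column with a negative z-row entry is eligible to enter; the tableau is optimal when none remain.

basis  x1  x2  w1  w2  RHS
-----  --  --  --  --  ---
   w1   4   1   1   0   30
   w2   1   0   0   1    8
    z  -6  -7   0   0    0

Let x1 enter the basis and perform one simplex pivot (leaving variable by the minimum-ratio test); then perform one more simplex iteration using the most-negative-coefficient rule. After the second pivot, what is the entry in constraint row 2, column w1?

Ratio test on column x1 — row 1: 30/4 = 15/2; row 2: 8/1 = 8. Minimum is 15/2 at row 1 (w1 leaves); pivot element 4.
Divide row 1 by 4; eliminate column x1 from the other rows.
Second iteration: most negative z-row entry is -11/2 in column x2, so x2 enters.
Ratio test on column x2 — row 1: (15/2)/(1/4) = 30; row 2: entry -1/4 ≤ 0. Minimum is 30 at row 1 (x1 leaves); pivot element 1/4.
Divide row 1 by 1/4; eliminate column x2 from the other rows.
After both pivots, the entry at constraint row 2, column w1 is 0.

0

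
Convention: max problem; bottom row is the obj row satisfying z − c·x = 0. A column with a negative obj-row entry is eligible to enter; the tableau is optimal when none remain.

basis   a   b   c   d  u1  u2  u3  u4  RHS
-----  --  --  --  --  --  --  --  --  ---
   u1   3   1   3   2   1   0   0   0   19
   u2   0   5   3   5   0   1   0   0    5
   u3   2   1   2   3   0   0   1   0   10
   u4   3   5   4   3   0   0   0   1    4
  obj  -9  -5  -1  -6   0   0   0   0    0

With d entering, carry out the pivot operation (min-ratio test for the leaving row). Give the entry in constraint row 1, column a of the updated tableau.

3

Ratio test on column d — row 1: 19/2 = 19/2; row 2: 5/5 = 1; row 3: 10/3 = 10/3; row 4: 4/3 = 4/3. Minimum is 1 at row 2 (u2 leaves); pivot element 5.
Divide row 2 by 5; eliminate column d from the other rows.
Row 1 update in column a: 3 − 2·0 = 3.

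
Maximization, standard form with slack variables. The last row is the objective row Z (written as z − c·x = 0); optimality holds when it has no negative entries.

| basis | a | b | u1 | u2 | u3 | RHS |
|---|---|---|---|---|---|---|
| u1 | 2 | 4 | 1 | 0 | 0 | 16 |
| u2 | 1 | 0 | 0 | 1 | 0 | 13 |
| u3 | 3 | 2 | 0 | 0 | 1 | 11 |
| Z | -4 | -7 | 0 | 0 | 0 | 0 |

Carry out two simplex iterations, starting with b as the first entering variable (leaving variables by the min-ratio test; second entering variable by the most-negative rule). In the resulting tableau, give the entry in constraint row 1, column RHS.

13/4

Ratio test on column b — row 1: 16/4 = 4; row 2: entry 0 ≤ 0; row 3: 11/2 = 11/2. Minimum is 4 at row 1 (u1 leaves); pivot element 4.
Divide row 1 by 4; eliminate column b from the other rows.
Second iteration: most negative Z-row entry is -1/2 in column a, so a enters.
Ratio test on column a — row 1: 4/(1/2) = 8; row 2: 13/1 = 13; row 3: 3/2 = 3/2. Minimum is 3/2 at row 3 (u3 leaves); pivot element 2.
Divide row 3 by 2; eliminate column a from the other rows.
After both pivots, the entry at constraint row 1, column RHS is 13/4.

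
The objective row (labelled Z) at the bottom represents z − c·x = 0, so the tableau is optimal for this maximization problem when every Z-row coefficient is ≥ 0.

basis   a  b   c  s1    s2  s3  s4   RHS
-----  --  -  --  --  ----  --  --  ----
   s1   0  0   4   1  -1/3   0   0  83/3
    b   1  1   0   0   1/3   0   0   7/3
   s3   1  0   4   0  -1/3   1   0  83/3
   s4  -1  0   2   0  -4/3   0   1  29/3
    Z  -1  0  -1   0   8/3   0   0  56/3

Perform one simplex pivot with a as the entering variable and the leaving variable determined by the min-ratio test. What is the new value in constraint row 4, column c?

Ratio test on column a — row 1: entry 0 ≤ 0; row 2: (7/3)/1 = 7/3; row 3: (83/3)/1 = 83/3; row 4: entry -1 ≤ 0. Minimum is 7/3 at row 2 (b leaves); pivot element 1.
Divide row 2 by 1; eliminate column a from the other rows.
Row 4 update in column c: 2 − (-1)·0 = 2.

2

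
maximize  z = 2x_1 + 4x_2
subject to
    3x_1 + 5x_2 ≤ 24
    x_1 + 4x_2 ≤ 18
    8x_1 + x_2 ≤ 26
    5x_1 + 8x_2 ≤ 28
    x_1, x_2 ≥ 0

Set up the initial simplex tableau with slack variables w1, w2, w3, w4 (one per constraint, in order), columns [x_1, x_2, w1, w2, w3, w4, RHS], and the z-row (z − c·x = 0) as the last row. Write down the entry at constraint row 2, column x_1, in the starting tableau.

Constraint 2 has coefficient 1 on x_1.

1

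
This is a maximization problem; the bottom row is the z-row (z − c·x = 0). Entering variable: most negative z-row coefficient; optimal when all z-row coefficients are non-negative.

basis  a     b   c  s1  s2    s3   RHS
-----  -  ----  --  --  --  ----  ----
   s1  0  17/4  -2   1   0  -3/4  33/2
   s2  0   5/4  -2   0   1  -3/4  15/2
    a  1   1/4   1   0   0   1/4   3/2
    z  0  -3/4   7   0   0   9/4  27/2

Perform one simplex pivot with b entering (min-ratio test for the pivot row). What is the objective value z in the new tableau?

Ratio test on column b — row 1: (33/2)/(17/4) = 66/17; row 2: (15/2)/(5/4) = 6; row 3: (3/2)/(1/4) = 6. Minimum is 66/17 at row 1 (s1 leaves); pivot element 17/4.
Pivot on row 1; the z-row RHS becomes 27/2 − (-3/4)·(66/17) = 279/17.

279/17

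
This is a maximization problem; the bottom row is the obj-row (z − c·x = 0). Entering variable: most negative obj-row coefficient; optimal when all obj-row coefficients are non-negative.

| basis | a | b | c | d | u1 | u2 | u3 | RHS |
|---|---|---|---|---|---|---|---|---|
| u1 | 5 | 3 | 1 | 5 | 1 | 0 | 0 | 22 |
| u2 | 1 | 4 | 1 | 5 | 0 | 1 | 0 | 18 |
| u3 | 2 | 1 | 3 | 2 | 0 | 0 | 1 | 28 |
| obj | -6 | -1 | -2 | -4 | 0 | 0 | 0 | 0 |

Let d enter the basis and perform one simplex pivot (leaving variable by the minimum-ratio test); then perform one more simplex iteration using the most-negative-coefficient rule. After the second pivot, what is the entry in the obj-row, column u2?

Ratio test on column d — row 1: 22/5 = 22/5; row 2: 18/5 = 18/5; row 3: 28/2 = 14. Minimum is 18/5 at row 2 (u2 leaves); pivot element 5.
Divide row 2 by 5; eliminate column d from the other rows.
Second iteration: most negative obj-row entry is -26/5 in column a, so a enters.
Ratio test on column a — row 1: 4/4 = 1; row 2: (18/5)/(1/5) = 18; row 3: (104/5)/(8/5) = 13. Minimum is 1 at row 1 (u1 leaves); pivot element 4.
Divide row 1 by 4; eliminate column a from the other rows.
After both pivots, the entry at the obj-row, column u2 is -1/2.

-1/2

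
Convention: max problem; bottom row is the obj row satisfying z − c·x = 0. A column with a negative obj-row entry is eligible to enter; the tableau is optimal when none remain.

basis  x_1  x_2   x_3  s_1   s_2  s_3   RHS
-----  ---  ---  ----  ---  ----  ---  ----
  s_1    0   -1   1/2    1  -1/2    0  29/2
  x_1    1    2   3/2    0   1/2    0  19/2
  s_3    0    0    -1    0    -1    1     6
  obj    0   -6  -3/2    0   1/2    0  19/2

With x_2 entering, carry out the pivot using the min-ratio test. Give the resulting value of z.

Ratio test on column x_2 — row 1: entry -1 ≤ 0; row 2: (19/2)/2 = 19/4; row 3: entry 0 ≤ 0. Minimum is 19/4 at row 2 (x_1 leaves); pivot element 2.
Pivot on row 2; the obj-row RHS becomes 19/2 − (-6)·(19/4) = 38.

38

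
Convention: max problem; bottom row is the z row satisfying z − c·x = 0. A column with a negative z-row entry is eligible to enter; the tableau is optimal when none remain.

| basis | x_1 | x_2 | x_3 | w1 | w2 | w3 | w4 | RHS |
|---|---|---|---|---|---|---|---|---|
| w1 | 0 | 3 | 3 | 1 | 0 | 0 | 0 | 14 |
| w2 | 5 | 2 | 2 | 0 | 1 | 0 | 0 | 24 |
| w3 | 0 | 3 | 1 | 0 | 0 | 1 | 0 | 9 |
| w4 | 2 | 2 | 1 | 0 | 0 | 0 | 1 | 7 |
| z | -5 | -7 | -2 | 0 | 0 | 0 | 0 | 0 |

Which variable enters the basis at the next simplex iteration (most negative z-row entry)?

x_2

Negative z-row entries: x_1: -5, x_2: -7, x_3: -2.
The most negative is -7 in column x_2, so x_2 enters.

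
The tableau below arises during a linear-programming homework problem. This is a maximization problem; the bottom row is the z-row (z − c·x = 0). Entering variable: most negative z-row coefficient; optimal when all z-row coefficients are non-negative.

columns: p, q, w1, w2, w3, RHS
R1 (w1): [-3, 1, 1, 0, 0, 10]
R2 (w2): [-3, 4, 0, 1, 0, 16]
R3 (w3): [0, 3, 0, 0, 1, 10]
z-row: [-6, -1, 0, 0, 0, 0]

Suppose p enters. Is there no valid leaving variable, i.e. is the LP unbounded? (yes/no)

yes

Every constraint-row entry in column p is ≤ 0, so increasing p is unbounded.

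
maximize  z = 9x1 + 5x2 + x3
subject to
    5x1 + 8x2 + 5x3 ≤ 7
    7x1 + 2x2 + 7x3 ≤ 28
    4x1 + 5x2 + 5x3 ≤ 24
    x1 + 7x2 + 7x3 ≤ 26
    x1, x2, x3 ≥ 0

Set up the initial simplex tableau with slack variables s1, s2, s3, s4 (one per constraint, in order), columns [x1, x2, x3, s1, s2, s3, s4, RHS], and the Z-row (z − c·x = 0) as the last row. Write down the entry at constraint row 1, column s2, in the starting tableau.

Slack s2 belongs to constraint 2; its column is the unit vector e_2, so the entry in row 1 is 0.

0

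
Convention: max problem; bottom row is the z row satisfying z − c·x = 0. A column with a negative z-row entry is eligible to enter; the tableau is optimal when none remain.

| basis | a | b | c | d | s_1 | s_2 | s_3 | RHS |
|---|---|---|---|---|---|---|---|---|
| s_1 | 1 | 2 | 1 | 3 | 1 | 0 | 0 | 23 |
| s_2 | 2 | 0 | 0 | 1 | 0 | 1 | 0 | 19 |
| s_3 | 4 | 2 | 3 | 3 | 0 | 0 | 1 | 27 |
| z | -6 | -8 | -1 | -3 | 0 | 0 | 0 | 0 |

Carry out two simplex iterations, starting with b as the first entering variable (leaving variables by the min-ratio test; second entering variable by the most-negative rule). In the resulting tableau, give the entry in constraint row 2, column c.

Ratio test on column b — row 1: 23/2 = 23/2; row 2: entry 0 ≤ 0; row 3: 27/2 = 27/2. Minimum is 23/2 at row 1 (s_1 leaves); pivot element 2.
Divide row 1 by 2; eliminate column b from the other rows.
Second iteration: most negative z-row entry is -2 in column a, so a enters.
Ratio test on column a — row 1: (23/2)/(1/2) = 23; row 2: 19/2 = 19/2; row 3: 4/3 = 4/3. Minimum is 4/3 at row 3 (s_3 leaves); pivot element 3.
Divide row 3 by 3; eliminate column a from the other rows.
After both pivots, the entry at constraint row 2, column c is -4/3.

-4/3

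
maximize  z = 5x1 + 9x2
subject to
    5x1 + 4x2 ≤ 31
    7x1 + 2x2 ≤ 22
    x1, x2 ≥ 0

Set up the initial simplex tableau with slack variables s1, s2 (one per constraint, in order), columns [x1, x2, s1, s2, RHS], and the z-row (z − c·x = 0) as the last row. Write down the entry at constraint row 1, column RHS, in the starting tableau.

The RHS of constraint 1 is b_1 = 31.

31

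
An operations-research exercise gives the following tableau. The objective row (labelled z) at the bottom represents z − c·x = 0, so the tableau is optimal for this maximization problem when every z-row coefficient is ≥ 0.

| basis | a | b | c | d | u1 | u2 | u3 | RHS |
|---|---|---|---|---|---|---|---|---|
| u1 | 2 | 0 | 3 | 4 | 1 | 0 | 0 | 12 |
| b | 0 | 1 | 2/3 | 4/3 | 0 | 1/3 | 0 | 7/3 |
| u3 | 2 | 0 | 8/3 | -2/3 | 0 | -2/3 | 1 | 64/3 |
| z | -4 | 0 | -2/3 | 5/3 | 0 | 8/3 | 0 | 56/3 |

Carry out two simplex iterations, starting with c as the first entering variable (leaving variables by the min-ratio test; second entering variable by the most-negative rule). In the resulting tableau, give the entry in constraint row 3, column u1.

-1

Ratio test on column c — row 1: 12/3 = 4; row 2: (7/3)/(2/3) = 7/2; row 3: (64/3)/(8/3) = 8. Minimum is 7/2 at row 2 (b leaves); pivot element 2/3.
Divide row 2 by 2/3; eliminate column c from the other rows.
Second iteration: most negative z-row entry is -4 in column a, so a enters.
Ratio test on column a — row 1: (3/2)/2 = 3/4; row 2: entry 0 ≤ 0; row 3: 12/2 = 6. Minimum is 3/4 at row 1 (u1 leaves); pivot element 2.
Divide row 1 by 2; eliminate column a from the other rows.
After both pivots, the entry at constraint row 3, column u1 is -1.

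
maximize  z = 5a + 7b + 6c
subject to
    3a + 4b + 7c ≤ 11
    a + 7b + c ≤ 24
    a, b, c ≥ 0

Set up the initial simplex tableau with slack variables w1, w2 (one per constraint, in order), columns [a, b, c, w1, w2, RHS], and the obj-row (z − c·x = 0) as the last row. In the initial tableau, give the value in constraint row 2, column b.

7

Constraint 2 has coefficient 7 on b.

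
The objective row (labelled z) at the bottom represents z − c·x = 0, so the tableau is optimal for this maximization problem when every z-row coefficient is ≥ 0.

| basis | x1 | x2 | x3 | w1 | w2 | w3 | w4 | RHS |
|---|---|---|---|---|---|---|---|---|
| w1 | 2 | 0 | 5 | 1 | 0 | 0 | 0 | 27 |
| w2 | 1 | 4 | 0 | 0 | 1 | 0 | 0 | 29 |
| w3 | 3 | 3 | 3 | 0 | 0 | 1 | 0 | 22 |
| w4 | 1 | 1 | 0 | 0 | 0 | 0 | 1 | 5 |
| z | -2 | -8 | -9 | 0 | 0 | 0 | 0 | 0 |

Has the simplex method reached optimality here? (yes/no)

no

The z-row has a negative entry -9 in column x3, so it is not optimal.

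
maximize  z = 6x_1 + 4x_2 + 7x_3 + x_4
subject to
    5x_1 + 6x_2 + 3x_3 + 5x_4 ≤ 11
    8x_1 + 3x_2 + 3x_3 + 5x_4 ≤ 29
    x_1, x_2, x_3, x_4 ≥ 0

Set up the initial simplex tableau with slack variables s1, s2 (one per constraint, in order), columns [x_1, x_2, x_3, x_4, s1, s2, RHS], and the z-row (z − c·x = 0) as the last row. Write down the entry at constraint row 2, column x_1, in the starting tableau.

Constraint 2 has coefficient 8 on x_1.

8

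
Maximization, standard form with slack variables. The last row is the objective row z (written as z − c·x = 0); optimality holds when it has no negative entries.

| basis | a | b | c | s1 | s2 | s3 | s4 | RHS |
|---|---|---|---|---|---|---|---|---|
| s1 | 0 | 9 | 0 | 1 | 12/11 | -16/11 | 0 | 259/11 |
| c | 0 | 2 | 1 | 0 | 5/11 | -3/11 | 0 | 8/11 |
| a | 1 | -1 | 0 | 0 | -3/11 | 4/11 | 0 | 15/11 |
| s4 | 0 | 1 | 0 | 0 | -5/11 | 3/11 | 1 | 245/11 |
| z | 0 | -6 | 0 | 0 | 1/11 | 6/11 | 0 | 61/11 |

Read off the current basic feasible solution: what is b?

b is not in the basis, so in the current basic feasible solution b = 0.

0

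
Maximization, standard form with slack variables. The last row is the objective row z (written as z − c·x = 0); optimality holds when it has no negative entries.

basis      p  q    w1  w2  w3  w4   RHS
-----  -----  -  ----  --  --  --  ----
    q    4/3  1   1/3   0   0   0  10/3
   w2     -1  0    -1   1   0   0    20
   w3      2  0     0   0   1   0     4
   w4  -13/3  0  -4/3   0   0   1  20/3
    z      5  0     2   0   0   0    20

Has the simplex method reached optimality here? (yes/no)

yes

Every z-row coefficient is ≥ 0, so the tableau is optimal.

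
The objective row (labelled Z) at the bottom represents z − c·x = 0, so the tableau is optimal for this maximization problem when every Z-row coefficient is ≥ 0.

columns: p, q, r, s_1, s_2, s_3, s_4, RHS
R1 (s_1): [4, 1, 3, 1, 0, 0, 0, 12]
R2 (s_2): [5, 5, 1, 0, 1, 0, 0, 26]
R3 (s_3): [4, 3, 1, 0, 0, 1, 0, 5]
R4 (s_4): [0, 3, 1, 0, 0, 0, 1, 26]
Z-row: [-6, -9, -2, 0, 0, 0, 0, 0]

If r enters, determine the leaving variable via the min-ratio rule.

Column r entries and ratios — s_1: 12/3 = 4; s_2: 26/1 = 26; s_3: 5/1 = 5; s_4: 26/1 = 26.
Smallest ratio is 4 in the row of s_1, so s_1 leaves.

s_1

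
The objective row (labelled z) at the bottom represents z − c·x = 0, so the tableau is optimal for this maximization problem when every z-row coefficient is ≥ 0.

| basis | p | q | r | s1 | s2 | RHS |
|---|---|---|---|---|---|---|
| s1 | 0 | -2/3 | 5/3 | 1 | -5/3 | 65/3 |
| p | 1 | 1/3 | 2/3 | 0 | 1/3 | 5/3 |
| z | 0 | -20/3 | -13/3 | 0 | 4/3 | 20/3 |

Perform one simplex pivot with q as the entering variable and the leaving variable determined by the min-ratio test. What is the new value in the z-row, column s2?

Ratio test on column q — row 1: entry -2/3 ≤ 0; row 2: (5/3)/(1/3) = 5. Minimum is 5 at row 2 (p leaves); pivot element 1/3.
Divide row 2 by 1/3; eliminate column q from the other rows.
z-row update in column s2: 4/3 − (-20/3)·1 = 8.

8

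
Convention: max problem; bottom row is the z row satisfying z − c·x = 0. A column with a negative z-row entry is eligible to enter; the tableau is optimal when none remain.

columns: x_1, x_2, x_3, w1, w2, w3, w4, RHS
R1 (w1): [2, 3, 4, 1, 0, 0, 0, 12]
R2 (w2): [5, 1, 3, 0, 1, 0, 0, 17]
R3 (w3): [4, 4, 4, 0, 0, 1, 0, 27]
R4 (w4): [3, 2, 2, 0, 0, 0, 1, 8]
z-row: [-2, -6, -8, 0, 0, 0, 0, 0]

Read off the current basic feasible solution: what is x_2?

0

x_2 is not in the basis, so in the current basic feasible solution x_2 = 0.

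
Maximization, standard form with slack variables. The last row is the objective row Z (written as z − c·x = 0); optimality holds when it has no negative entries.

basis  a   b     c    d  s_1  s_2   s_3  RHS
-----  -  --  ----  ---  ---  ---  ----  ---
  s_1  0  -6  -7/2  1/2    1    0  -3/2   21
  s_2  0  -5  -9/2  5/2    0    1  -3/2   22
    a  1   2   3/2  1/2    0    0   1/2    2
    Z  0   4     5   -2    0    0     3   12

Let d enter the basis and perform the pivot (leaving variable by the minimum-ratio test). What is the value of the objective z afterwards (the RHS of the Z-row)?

20

Ratio test on column d — row 1: 21/(1/2) = 42; row 2: 22/(5/2) = 44/5; row 3: 2/(1/2) = 4. Minimum is 4 at row 3 (a leaves); pivot element 1/2.
Pivot on row 3; the Z-row RHS becomes 12 − (-2)·4 = 20.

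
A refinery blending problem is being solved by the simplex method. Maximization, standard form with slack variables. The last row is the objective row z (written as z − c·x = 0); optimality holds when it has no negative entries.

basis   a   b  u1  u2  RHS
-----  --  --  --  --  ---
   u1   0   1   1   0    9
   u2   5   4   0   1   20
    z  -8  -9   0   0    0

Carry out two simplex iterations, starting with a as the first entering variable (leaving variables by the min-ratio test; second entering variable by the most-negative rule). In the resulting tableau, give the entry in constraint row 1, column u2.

-1/4

Ratio test on column a — row 1: entry 0 ≤ 0; row 2: 20/5 = 4. Minimum is 4 at row 2 (u2 leaves); pivot element 5.
Divide row 2 by 5; eliminate column a from the other rows.
Second iteration: most negative z-row entry is -13/5 in column b, so b enters.
Ratio test on column b — row 1: 9/1 = 9; row 2: 4/(4/5) = 5. Minimum is 5 at row 2 (a leaves); pivot element 4/5.
Divide row 2 by 4/5; eliminate column b from the other rows.
After both pivots, the entry at constraint row 1, column u2 is -1/4.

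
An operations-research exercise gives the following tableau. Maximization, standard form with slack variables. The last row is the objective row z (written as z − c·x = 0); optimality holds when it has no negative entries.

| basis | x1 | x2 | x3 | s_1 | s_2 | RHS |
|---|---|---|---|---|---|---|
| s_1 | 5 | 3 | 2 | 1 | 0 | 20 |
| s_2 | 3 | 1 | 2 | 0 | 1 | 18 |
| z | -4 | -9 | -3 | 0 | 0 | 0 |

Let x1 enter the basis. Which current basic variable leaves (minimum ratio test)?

Column x1 entries and ratios — s_1: 20/5 = 4; s_2: 18/3 = 6.
Smallest ratio is 4 in the row of s_1, so s_1 leaves.

s_1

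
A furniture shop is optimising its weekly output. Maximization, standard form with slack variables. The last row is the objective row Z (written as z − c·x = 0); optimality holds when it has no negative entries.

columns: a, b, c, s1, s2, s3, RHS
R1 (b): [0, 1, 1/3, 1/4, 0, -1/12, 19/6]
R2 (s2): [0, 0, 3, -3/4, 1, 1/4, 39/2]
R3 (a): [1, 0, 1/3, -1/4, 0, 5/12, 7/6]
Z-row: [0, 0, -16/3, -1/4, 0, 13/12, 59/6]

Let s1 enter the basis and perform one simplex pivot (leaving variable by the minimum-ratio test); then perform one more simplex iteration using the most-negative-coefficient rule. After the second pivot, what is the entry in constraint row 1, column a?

Ratio test on column s1 — row 1: (19/6)/(1/4) = 38/3; row 2: entry -3/4 ≤ 0; row 3: entry -1/4 ≤ 0. Minimum is 38/3 at row 1 (b leaves); pivot element 1/4.
Divide row 1 by 1/4; eliminate column s1 from the other rows.
Second iteration: most negative Z-row entry is -5 in column c, so c enters.
Ratio test on column c — row 1: (38/3)/(4/3) = 19/2; row 2: 29/4 = 29/4; row 3: (13/3)/(2/3) = 13/2. Minimum is 13/2 at row 3 (a leaves); pivot element 2/3.
Divide row 3 by 2/3; eliminate column c from the other rows.
After both pivots, the entry at constraint row 1, column a is -2.

-2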